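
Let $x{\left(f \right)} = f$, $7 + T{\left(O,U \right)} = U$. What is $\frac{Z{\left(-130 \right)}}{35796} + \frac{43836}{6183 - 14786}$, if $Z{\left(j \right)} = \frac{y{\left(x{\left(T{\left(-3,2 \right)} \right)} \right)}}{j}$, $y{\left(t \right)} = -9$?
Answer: $- \frac{67996623951}{13344629480} \approx -5.0954$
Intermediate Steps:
$T{\left(O,U \right)} = -7 + U$
$Z{\left(j \right)} = - \frac{9}{j}$
$\frac{Z{\left(-130 \right)}}{35796} + \frac{43836}{6183 - 14786} = \frac{\left(-9\right) \frac{1}{-130}}{35796} + \frac{43836}{6183 - 14786} = \left(-9\right) \left(- \frac{1}{130}\right) \frac{1}{35796} + \frac{43836}{-8603} = \frac{9}{130} \cdot \frac{1}{35796} + 43836 \left(- \frac{1}{8603}\right) = \frac{3}{1551160} - \frac{43836}{8603} = - \frac{67996623951}{13344629480}$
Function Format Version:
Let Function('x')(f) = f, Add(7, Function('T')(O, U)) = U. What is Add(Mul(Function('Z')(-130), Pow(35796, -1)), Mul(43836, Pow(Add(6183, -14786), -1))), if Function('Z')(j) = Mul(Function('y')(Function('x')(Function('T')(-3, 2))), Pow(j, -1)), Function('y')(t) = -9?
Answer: Rational(-67996623951, 13344629480) ≈ -5.0954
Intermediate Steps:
Function('T')(O, U) = Add(-7, U)
Function('Z')(j) = Mul(-9, Pow(j, -1))
Add(Mul(Function('Z')(-130), Pow(35796, -1)), Mul(43836, Pow(Add(6183, -14786), -1))) = Add(Mul(Mul(-9, Pow(-130, -1)), Pow(35796, -1)), Mul(43836, Pow(Add(6183, -14786), -1))) = Add(Mul(Mul(-9, Rational(-1, 130)), Rational(1, 35796)), Mul(43836, Pow(-8603, -1))) = Add(Mul(Rational(9, 130), Rational(1, 35796)), Mul(43836, Rational(-1, 8603))) = Add(Rational(3, 1551160), Rational(-43836, 8603)) = Rational(-67996623951, 13344629480)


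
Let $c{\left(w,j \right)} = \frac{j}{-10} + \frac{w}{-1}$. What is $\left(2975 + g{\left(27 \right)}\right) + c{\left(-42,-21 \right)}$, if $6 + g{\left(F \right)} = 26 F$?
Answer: $\frac{37151}{10} \approx 3715.1$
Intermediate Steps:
$g{\left(F \right)} = -6 + 26 F$
$c{\left(w,j \right)} = - w - \frac{j}{10}$ ($c{\left(w,j \right)} = j \left(- \frac{1}{10}\right) + w \left(-1\right) = - \frac{j}{10} - w = - w - \frac{j}{10}$)
$\left(2975 + g{\left(27 \right)}\right) + c{\left(-42,-21 \right)} = \left(2975 + \left(-6 + 26 \cdot 27\right)\right) - - \frac{441}{10} = \left(2975 + \left(-6 + 702\right)\right) + \left(42 + \frac{21}{10}\right) = \left(2975 + 696\right) + \frac{441}{10} = 3671 + \frac{441}{10} = \frac{37151}{10}$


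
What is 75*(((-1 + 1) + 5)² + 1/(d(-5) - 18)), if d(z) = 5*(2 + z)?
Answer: 20600/11 ≈ 1872.7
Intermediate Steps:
d(z) = 10 + 5*z
75*(((-1 + 1) + 5)² + 1/(d(-5) - 18)) = 75*(((-1 + 1) + 5)² + 1/((10 + 5*(-5)) - 18)) = 75*((0 + 5)² + 1/((10 - 25) - 18)) = 75*(5² + 1/(-15 - 18)) = 75*(25 + 1/(-33)) = 75*(25 - 1/33) = 75*(824/33) = 20600/11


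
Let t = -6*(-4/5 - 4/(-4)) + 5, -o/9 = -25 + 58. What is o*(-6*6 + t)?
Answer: 47817/5 ≈ 9563.4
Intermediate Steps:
o = -297 (o = -9*(-25 + 58) = -9*33 = -297)
t = 19/5 (t = -6*(-4*1/5 - 4*(-1/4)) + 5 = -6*(-4/5 + 1) + 5 = -6*1/5 + 5 = -6/5 + 5 = 19/5 ≈ 3.8000)
o*(-6*6 + t) = -297*(-6*6 + 19/5) = -297*(-36 + 19/5) = -297*(-161/5) = 47817/5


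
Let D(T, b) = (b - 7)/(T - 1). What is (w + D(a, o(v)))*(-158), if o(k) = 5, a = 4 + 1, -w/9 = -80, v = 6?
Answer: -113681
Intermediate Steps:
w = 720 (w = -9*(-80) = 720)
a = 5
D(T, b) = (-7 + b)/(-1 + T)
(w + D(a, o(v)))*(-158) = (720 + (-7 + 5)/(-1 + 5))*(-158) = (720 - 2/4)*(-158) = (720 + (¼)*(-2))*(-158) = (720 - ½)*(-158) = (1439/2)*(-158) = -113681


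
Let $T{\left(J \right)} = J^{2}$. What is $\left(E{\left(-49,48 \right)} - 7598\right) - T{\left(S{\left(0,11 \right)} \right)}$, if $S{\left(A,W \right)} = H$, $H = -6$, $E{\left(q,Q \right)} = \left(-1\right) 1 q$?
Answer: $-7585$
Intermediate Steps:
$E{\left(q,Q \right)} = - q$
$S{\left(A,W \right)} = -6$
$\left(E{\left(-49,48 \right)} - 7598\right) - T{\left(S{\left(0,11 \right)} \right)} = \left(\left(-1\right) \left(-49\right) - 7598\right) - \left(-6\right)^{2} = \left(49 - 7598\right) - 36 = -7549 - 36 = -7585$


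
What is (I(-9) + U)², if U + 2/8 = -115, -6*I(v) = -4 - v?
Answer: 1940449/144 ≈ 13475.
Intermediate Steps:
I(v) = ⅔ + v/6 (I(v) = -(-4 - v)/6 = ⅔ + v/6)
U = -461/4 (U = -¼ - 115 = -461/4 ≈ -115.25)
(I(-9) + U)² = ((⅔ + (⅙)*(-9)) - 461/4)² = ((⅔ - 3/2) - 461/4)² = (-⅚ - 461/4)² = (-1393/12)² = 1940449/144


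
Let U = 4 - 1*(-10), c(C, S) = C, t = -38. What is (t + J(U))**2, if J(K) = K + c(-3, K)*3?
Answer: 1089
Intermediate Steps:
U = 14 (U = 4 + 10 = 14)
J(K) = -9 + K (J(K) = K - 3*3 = K - 9 = -9 + K)
(t + J(U))**2 = (-38 + (-9 + 14))**2 = (-38 + 5)**2 = (-33)**2 = 1089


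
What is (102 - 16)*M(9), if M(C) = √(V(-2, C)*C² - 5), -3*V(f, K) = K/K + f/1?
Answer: 86*√22 ≈ 403.38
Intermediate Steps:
V(f, K) = -⅓ - f/3 (V(f, K) = -(K/K + f/1)/3 = -(1 + f*1)/3 = -(1 + f)/3 = -⅓ - f/3)
M(C) = √(-5 + C²/3) (M(C) = √((-⅓ - ⅓*(-2))*C² - 5) = √((-⅓ + ⅔)*C² - 5) = √(C²/3 - 5) = √(-5 + C²/3))
(102 - 16)*M(9) = (102 - 16)*(√(-45 + 3*9²)/3) = 86*(√(-45 + 3*81)/3) = 86*(√(-45 + 243)/3) = 86*(√198/3) = 86*((3*√22)/3) = 86*√22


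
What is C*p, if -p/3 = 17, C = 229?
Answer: -11679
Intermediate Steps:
p = -51 (p = -3*17 = -51)
C*p = 229*(-51) = -11679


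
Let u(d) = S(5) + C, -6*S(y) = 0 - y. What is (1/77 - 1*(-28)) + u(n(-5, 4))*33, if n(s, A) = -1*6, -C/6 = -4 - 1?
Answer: 161009/154 ≈ 1045.5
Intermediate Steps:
S(y) = y/6 (S(y) = -(0 - y)/6 = -(-1)*y/6 = y/6)
C = 30 (C = -6*(-4 - 1) = -6*(-5) = 30)
n(s, A) = -6
u(d) = 185/6 (u(d) = (⅙)*5 + 30 = ⅚ + 30 = 185/6)
(1/77 - 1*(-28)) + u(n(-5, 4))*33 = (1/77 - 1*(-28)) + (185/6)*33 = (1/77 + 28) + 2035/2 = 2157/77 + 2035/2 = 161009/154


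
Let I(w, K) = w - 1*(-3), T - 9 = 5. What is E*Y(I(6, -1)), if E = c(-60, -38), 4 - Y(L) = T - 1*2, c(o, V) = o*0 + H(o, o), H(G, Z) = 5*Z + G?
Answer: 2880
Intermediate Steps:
H(G, Z) = G + 5*Z
T = 14 (T = 9 + 5 = 14)
c(o, V) = 6*o (c(o, V) = o*0 + (o + 5*o) = 0 + 6*o = 6*o)
I(w, K) = 3 + w (I(w, K) = w + 3 = 3 + w)
Y(L) = -8 (Y(L) = 4 - (14 - 1*2) = 4 - (14 - 2) = 4 - 1*12 = 4 - 12 = -8)
E = -360 (E = 6*(-60) = -360)
E*Y(I(6, -1)) = -360*(-8) = 2880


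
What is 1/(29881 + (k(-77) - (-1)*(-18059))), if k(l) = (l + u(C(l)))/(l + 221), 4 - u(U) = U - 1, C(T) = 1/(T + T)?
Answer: 22176/262153585 ≈ 8.4592e-5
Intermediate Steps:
C(T) = 1/(2*T)
u(U) = 5 - U (u(U) = 4 - (U - 1) = 4 - (-1 + U) = 4 + (1 - U) = 5 - U)
k(l) = (5 + l - 1/(2*l))/(221 + l) (k(l) = (l + (5 - 1/(2*l)))/(l + 221) = (l + (5 - 1/(2*l)))/(221 + l) = (5 + l - 1/(2*l))/(221 + l))
1/(29881 + (k(-77) - (-1)*(-18059))) = 1/(29881 + ((-½ - 77*(5 - 77))/((-77)*(221 - 77)) - (-1)*(-18059))) = 1/(29881 + (-1/77*(-½ - 77*(-72))/144 - 1*18059)) = 1/(29881 + (-1/77*1/144*(-½ + 5544) - 18059)) = 1/(29881 + (-1/77*1/144*11087/2 - 18059)) = 1/(29881 + (-11087/22176 - 18059)) = 1/(29881 - 400487471/22176) = 1/(262153585/22176) = 22176/262153585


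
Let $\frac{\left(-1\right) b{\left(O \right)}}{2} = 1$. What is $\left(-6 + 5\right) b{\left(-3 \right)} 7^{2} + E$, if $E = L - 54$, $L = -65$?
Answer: $-21$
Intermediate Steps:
$b{\left(O \right)} = -2$ ($b{\left(O \right)} = \left(-2\right) 1 = -2$)
$E = -119$ ($E = -65 - 54 = -119$)
$\left(-6 + 5\right) b{\left(-3 \right)} 7^{2} + E = \left(-6 + 5\right) \left(-2\right) 7^{2} - 119 = \left(-1\right) \left(-2\right) 49 - 119 = 2 \cdot 49 - 119 = 98 - 119 = -21$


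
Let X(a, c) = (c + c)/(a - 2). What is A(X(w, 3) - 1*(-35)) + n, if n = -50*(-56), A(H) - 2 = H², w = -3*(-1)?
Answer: 4483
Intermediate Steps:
w = 3
X(a, c) = 2*c/(-2 + a) (X(a, c) = (2*c)/(-2 + a) = 2*c/(-2 + a))
A(H) = 2 + H²
n = 2800
A(X(w, 3) - 1*(-35)) + n = (2 + (2*3/(-2 + 3) - 1*(-35))²) + 2800 = (2 + (2*3/1 + 35)²) + 2800 = (2 + (2*3*1 + 35)²) + 2800 = (2 + (6 + 35)²) + 2800 = (2 + 41²) + 2800 = (2 + 1681) + 2800 = 1683 + 2800 = 4483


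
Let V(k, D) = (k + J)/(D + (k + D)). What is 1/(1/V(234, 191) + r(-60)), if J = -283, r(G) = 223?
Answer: 7/1473 ≈ 0.0047522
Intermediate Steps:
V(k, D) = (-283 + k)/(k + 2*D) (V(k, D) = (k - 283)/(D + (k + D)) = (-283 + k)/(D + (D + k)) = (-283 + k)/(k + 2*D))
1/(1/V(234, 191) + r(-60)) = 1/(1/((-283 + 234)/(234 + 2*191)) + 223) = 1/(1/(-49/(234 + 382)) + 223) = 1/(1/(-49/616) + 223) = 1/(1/((1/616)*(-49)) + 223) = 1/(1/(-7/88) + 223) = 1/(-88/7 + 223) = 1/(1473/7) = 7/1473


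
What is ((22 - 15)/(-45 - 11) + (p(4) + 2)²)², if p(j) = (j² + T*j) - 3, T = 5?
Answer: 96020401/64 ≈ 1.5003e+6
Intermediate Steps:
p(j) = -3 + j² + 5*j (p(j) = (j² + 5*j) - 3 = -3 + j² + 5*j)
((22 - 15)/(-45 - 11) + (p(4) + 2)²)² = ((22 - 15)/(-45 - 11) + ((-3 + 4² + 5*4) + 2)²)² = (7/(-56) + ((-3 + 16 + 20) + 2)²)² = (7*(-1/56) + (33 + 2)²)² = (-⅛ + 35²)² = (-⅛ + 1225)² = (9799/8)² = 96020401/64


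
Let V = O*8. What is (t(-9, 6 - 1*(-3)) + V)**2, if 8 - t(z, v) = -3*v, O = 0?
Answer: 1225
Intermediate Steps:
V = 0 (V = 0*8 = 0)
t(z, v) = 8 + 3*v (t(z, v) = 8 - (-3)*v = 8 + 3*v)
(t(-9, 6 - 1*(-3)) + V)**2 = ((8 + 3*(6 - 1*(-3))) + 0)**2 = ((8 + 3*(6 + 3)) + 0)**2 = ((8 + 3*9) + 0)**2 = ((8 + 27) + 0)**2 = (35 + 0)**2 = 35**2 = 1225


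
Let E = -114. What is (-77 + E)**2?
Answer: 36481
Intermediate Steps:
(-77 + E)**2 = (-77 - 114)**2 = (-191)**2 = 36481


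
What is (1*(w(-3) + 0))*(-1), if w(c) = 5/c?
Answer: 5/3 ≈ 1.6667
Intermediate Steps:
(1*(w(-3) + 0))*(-1) = (1*(5/(-3) + 0))*(-1) = (1*(5*(-1/3) + 0))*(-1) = (1*(-5/3 + 0))*(-1) = (1*(-5/3))*(-1) = -5/3*(-1) = 5/3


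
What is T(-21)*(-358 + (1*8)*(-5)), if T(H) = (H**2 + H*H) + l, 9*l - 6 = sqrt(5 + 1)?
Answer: -1053904/3 - 398*sqrt(6)/9 ≈ -3.5141e+5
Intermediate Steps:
l = 2/3 + sqrt(6)/9 (l = 2/3 + sqrt(5 + 1)/9 = 2/3 + sqrt(6)/9 ≈ 0.93883)
T(H) = 2/3 + 2*H**2 + sqrt(6)/9 (T(H) = (H**2 + H*H) + (2/3 + sqrt(6)/9) = (H**2 + H**2) + (2/3 + sqrt(6)/9) = 2*H**2 + (2/3 + sqrt(6)/9) = 2/3 + 2*H**2 + sqrt(6)/9)
T(-21)*(-358 + (1*8)*(-5)) = (2/3 + 2*(-21)**2 + sqrt(6)/9)*(-358 + (1*8)*(-5)) = (2/3 + 2*441 + sqrt(6)/9)*(-358 + 8*(-5)) = (2/3 + 882 + sqrt(6)/9)*(-358 - 40) = (2648/3 + sqrt(6)/9)*(-398) = -1053904/3 - 398*sqrt(6)/9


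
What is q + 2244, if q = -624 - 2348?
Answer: -728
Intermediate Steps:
q = -2972
q + 2244 = -2972 + 2244 = -728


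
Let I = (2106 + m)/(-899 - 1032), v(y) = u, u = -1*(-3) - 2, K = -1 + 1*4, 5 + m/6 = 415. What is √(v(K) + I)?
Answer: I*√5088185/1931 ≈ 1.1682*I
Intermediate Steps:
m = 2460 (m = -30 + 6*415 = -30 + 2490 = 2460)
K = 3 (K = -1 + 4 = 3)
u = 1 (u = 3 - 2 = 1)
v(y) = 1
I = -4566/1931 (I = (2106 + 2460)/(-899 - 1032) = 4566/(-1931) = 4566*(-1/1931) = -4566/1931 ≈ -2.3646)
√(v(K) + I) = √(1 - 4566/1931) = √(-2635/1931) = I*√5088185/1931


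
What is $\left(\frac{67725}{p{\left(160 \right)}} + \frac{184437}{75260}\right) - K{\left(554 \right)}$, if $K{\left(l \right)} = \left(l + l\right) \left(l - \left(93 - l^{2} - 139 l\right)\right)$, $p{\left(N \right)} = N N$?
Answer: $- \frac{8205557752602133}{19266560} \approx -4.259 \cdot 10^{8}$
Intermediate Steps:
$p{\left(N \right)} = N^{2}$
$K{\left(l \right)} = 2 l \left(-93 + l^{2} + 140 l\right)$ ($K{\left(l \right)} = 2 l \left(l + \left(-93 + l^{2} + 139 l\right)\right) = 2 l \left(-93 + l^{2} + 140 l\right)$)
$\left(\frac{67725}{p{\left(160 \right)}} + \frac{184437}{75260}\right) - K{\left(554 \right)} = \left(\frac{67725}{160^{2}} + \frac{184437}{75260}\right) - 2 \cdot 554 \left(-93 + 554^{2} + 140 \cdot 554\right) = \left(\frac{67725}{25600} + 184437 \cdot \frac{1}{75260}\right) - 2 \cdot 554 \left(-93 + 306916 + 77560\right) = \left(67725 \cdot \frac{1}{25600} + \frac{184437}{75260}\right) - 2 \cdot 554 \cdot 384383 = \left(\frac{2709}{1024} + \frac{184437}{75260}\right) - 425896364 = \frac{98185707}{19266560} - 425896364 = - \frac{8205557752602133}{19266560}$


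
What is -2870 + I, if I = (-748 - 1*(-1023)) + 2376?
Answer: -219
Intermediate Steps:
I = 2651 (I = (-748 + 1023) + 2376 = 275 + 2376 = 2651)
-2870 + I = -2870 + 2651 = -219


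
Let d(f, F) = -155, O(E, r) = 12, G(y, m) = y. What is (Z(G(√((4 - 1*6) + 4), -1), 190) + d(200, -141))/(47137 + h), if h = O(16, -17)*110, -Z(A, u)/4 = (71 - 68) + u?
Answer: -927/48457 ≈ -0.019130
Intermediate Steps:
Z(A, u) = -12 - 4*u (Z(A, u) = -4*((71 - 68) + u) = -4*(3 + u) = -12 - 4*u)
h = 1320 (h = 12*110 = 1320)
(Z(G(√((4 - 1*6) + 4), -1), 190) + d(200, -141))/(47137 + h) = ((-12 - 4*190) - 155)/(47137 + 1320) = ((-12 - 760) - 155)/48457 = (-772 - 155)*(1/48457) = -927*1/48457 = -927/48457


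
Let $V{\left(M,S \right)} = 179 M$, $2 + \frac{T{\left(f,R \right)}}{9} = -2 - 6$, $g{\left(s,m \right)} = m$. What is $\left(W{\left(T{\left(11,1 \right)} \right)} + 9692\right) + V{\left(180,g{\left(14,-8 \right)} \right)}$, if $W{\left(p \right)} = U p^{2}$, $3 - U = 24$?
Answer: $-128188$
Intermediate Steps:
$U = -21$ ($U = 3 - 24 = -21$)
$T{\left(f,R \right)} = -90$ ($T{\left(f,R \right)} = -18 + 9 \left(-2 - 6\right) = -18 + 9 \left(-8\right) = -18 - 72 = -90$)
$W{\left(p \right)} = - 21 p^{2}$
$\left(W{\left(T{\left(11,1 \right)} \right)} + 9692\right) + V{\left(180,g{\left(14,-8 \right)} \right)} = \left(- 21 \left(-90\right)^{2} + 9692\right) + 179 \cdot 180 = \left(\left(-21\right) 8100 + 9692\right) + 32220 = \left(-170100 + 9692\right) + 32220 = -160408 + 32220 = -128188$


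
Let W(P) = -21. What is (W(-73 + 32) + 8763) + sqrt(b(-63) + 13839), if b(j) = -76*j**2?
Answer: 8742 + I*sqrt(287805) ≈ 8742.0 + 536.47*I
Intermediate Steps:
(W(-73 + 32) + 8763) + sqrt(b(-63) + 13839) = (-21 + 8763) + sqrt(-76*(-63)**2 + 13839) = 8742 + sqrt(-76*3969 + 13839) = 8742 + sqrt(-301644 + 13839) = 8742 + sqrt(-287805) = 8742 + I*sqrt(287805)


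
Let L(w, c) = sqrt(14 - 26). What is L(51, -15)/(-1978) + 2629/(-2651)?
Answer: -239/241 - I*sqrt(3)/989 ≈ -0.9917 - 0.0017513*I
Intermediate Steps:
L(w, c) = 2*I*sqrt(3) (L(w, c) = sqrt(-12) = 2*I*sqrt(3))
L(51, -15)/(-1978) + 2629/(-2651) = (2*I*sqrt(3))/(-1978) + 2629/(-2651) = (2*I*sqrt(3))*(-1/1978) + 2629*(-1/2651) = -I*sqrt(3)/989 - 239/241 = -239/241 - I*sqrt(3)/989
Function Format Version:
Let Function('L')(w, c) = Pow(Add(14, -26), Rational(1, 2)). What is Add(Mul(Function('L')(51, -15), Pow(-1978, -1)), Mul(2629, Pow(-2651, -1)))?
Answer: Add(Rational(-239, 241), Mul(Rational(-1, 989), I, Pow(3, Rational(1, 2)))) ≈ Add(-0.99170, Mul(-0.0017513, I))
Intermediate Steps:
Function('L')(w, c) = Mul(2, I, Pow(3, Rational(1, 2))) (Function('L')(w, c) = Pow(-12, Rational(1, 2)) = Mul(2, I, Pow(3, Rational(1, 2))))
Add(Mul(Function('L')(51, -15), Pow(-1978, -1)), Mul(2629, Pow(-2651, -1))) = Add(Mul(Mul(2, I, Pow(3, Rational(1, 2))), Pow(-1978, -1)), Mul(2629, Pow(-2651, -1))) = Add(Mul(Mul(2, I, Pow(3, Rational(1, 2))), Rational(-1, 1978)), Mul(2629, Rational(-1, 2651))) = Add(Mul(Rational(-1, 989), I, Pow(3, Rational(1, 2))), Rational(-239, 241)) = Add(Rational(-239, 241), Mul(Rational(-1, 989), I, Pow(3, Rational(1, 2))))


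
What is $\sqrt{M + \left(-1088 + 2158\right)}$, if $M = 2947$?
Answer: $\sqrt{4017} \approx 63.38$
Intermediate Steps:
$\sqrt{M + \left(-1088 + 2158\right)} = \sqrt{2947 + \left(-1088 + 2158\right)} = \sqrt{2947 + 1070} = \sqrt{4017}$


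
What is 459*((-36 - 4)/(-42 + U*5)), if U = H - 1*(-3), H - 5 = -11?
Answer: 6120/19 ≈ 322.11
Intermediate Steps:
H = -6 (H = 5 - 11 = -6)
U = -3 (U = -6 - 1*(-3) = -6 + 3 = -3)
459*((-36 - 4)/(-42 + U*5)) = 459*((-36 - 4)/(-42 - 3*5)) = 459*(-40/(-42 - 15)) = 459*(-40/(-57)) = 459*(-40*(-1/57)) = 459*(40/57) = 6120/19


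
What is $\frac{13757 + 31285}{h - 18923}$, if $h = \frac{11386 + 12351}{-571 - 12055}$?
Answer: $- \frac{568700292}{238945535} \approx -2.38$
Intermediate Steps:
$h = - \frac{23737}{12626}$ ($h = \frac{23737}{-12626} = 23737 \left(- \frac{1}{12626}\right) = - \frac{23737}{12626} \approx -1.88$)
$\frac{13757 + 31285}{h - 18923} = \frac{13757 + 31285}{- \frac{23737}{12626} - 18923} = \frac{45042}{- \frac{238945535}{12626}} = 45042 \left(- \frac{12626}{238945535}\right) = - \frac{568700292}{238945535}$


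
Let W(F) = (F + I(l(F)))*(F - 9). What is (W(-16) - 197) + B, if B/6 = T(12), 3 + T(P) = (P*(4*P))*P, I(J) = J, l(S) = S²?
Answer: 35257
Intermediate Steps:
W(F) = (-9 + F)*(F + F²) (W(F) = (F + F²)*(F - 9) = (F + F²)*(-9 + F) = (-9 + F)*(F + F²))
T(P) = -3 + 4*P³ (T(P) = -3 + (P*(4*P))*P = -3 + (4*P²)*P = -3 + 4*P³)
B = 41454 (B = 6*(-3 + 4*12³) = 6*(-3 + 4*1728) = 6*(-3 + 6912) = 6*6909 = 41454)
(W(-16) - 197) + B = (-16*(-9 + (-16)² - 8*(-16)) - 197) + 41454 = (-16*(-9 + 256 + 128) - 197) + 41454 = (-16*375 - 197) + 41454 = (-6000 - 197) + 41454 = -6197 + 41454 = 35257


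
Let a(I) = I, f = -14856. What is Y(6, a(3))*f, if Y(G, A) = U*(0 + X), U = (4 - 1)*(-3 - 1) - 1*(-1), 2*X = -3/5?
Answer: -245124/5 ≈ -49025.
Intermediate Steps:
X = -3/10 (X = (-3/5)/2 = (-3*⅕)/2 = (½)*(-⅗) = -3/10 ≈ -0.30000)
U = -11 (U = 3*(-4) + 1 = -12 + 1 = -11)
Y(G, A) = 33/10 (Y(G, A) = -11*(0 - 3/10) = -11*(-3/10) = 33/10)
Y(6, a(3))*f = (33/10)*(-14856) = -245124/5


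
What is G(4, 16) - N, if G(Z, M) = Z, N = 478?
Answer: -474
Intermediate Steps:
G(4, 16) - N = 4 - 1*478 = 4 - 478 = -474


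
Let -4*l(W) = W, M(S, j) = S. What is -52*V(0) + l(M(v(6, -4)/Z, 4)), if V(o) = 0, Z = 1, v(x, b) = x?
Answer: -3/2 ≈ -1.5000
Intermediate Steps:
l(W) = -W/4
-52*V(0) + l(M(v(6, -4)/Z, 4)) = -52*0 - 3/(2*1) = 0 - 3/2 = -3/2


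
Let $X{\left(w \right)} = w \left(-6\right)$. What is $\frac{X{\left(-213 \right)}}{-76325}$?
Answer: $- \frac{18}{1075} \approx -0.016744$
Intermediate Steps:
$X{\left(w \right)} = - 6 w$
$\frac{X{\left(-213 \right)}}{-76325} = \frac{\left(-6\right) \left(-213\right)}{-76325} = 1278 \left(- \frac{1}{76325}\right) = - \frac{18}{1075}$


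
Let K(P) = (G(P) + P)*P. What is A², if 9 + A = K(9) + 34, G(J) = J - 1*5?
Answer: 20164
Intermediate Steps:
G(J) = -5 + J (G(J) = J - 5 = -5 + J)
K(P) = P*(-5 + 2*P) (K(P) = ((-5 + P) + P)*P = (-5 + 2*P)*P = P*(-5 + 2*P))
A = 142 (A = -9 + (9*(-5 + 2*9) + 34) = -9 + (9*(-5 + 18) + 34) = -9 + (9*13 + 34) = -9 + (117 + 34) = -9 + 151 = 142)
A² = 142² = 20164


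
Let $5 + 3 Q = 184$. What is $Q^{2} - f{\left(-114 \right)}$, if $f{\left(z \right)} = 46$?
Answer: $\frac{31627}{9} \approx 3514.1$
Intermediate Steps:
$Q = \frac{179}{3}$ ($Q = - \frac{5}{3} + \frac{1}{3} \cdot 184 = - \frac{5}{3} + \frac{184}{3} = \frac{179}{3} \approx 59.667$)
$Q^{2} - f{\left(-114 \right)} = \left(\frac{179}{3}\right)^{2} - 46 = \frac{32041}{9} - 46 = \frac{31627}{9}$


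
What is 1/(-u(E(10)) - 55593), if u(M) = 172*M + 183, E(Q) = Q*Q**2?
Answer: -1/227776 ≈ -4.3903e-6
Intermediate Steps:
E(Q) = Q**3
u(M) = 183 + 172*M
1/(-u(E(10)) - 55593) = 1/(-(183 + 172*10**3) - 55593) = 1/(-(183 + 172*1000) - 55593) = 1/(-(183 + 172000) - 55593) = 1/(-1*172183 - 55593) = 1/(-172183 - 55593) = 1/(-227776) = -1/227776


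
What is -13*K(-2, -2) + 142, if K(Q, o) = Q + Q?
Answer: 194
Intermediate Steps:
K(Q, o) = 2*Q
-13*K(-2, -2) + 142 = -26*(-2) + 142 = -13*(-4) + 142 = 52 + 142 = 194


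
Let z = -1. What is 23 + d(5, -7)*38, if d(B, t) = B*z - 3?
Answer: -281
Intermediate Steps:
d(B, t) = -3 - B (d(B, t) = B*(-1) - 3 = -B - 3 = -3 - B)
23 + d(5, -7)*38 = 23 + (-3 - 1*5)*38 = 23 + (-3 - 5)*38 = 23 - 8*38 = 23 - 304 = -281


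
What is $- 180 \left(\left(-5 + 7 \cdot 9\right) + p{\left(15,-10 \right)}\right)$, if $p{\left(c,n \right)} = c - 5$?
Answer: $-12240$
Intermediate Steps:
$p{\left(c,n \right)} = -5 + c$
$- 180 \left(\left(-5 + 7 \cdot 9\right) + p{\left(15,-10 \right)}\right) = - 180 \left(\left(-5 + 7 \cdot 9\right) + \left(-5 + 15\right)\right) = - 180 \left(\left(-5 + 63\right) + 10\right) = - 180 \left(58 + 10\right) = \left(-180\right) 68 = -12240$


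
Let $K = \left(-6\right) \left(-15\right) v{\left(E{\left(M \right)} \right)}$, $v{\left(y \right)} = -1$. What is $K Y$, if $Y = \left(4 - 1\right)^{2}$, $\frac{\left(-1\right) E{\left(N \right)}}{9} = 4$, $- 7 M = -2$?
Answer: $-810$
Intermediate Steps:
$M = \frac{2}{7}$ ($M = \left(- \frac{1}{7}\right) \left(-2\right) = \frac{2}{7} \approx 0.28571$)
$E{\left(N \right)} = -36$ ($E{\left(N \right)} = \left(-9\right) 4 = -36$)
$K = -90$ ($K = \left(-6\right) \left(-15\right) \left(-1\right) = 90 \left(-1\right) = -90$)
$Y = 9$ ($Y = 3^{2} = 9$)
$K Y = \left(-90\right) 9 = -810$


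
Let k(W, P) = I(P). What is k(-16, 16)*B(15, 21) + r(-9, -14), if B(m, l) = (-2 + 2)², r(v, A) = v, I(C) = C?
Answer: -9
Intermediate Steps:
B(m, l) = 0 (B(m, l) = 0² = 0)
k(W, P) = P
k(-16, 16)*B(15, 21) + r(-9, -14) = 16*0 - 9 = 0 - 9 = -9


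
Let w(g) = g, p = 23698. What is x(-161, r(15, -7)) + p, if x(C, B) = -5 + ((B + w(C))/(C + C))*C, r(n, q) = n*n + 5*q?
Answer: 47415/2 ≈ 23708.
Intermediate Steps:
r(n, q) = n**2 + 5*q
x(C, B) = -5 + B/2 + C/2 (x(C, B) = -5 + ((B + C)/(C + C))*C = -5 + ((B + C)/((2*C)))*C = -5 + ((B + C)*(1/(2*C)))*C = -5 + ((B + C)/(2*C))*C = -5 + (B/2 + C/2) = -5 + B/2 + C/2)
x(-161, r(15, -7)) + p = (-5 + (15**2 + 5*(-7))/2 + (1/2)*(-161)) + 23698 = (-5 + (225 - 35)/2 - 161/2) + 23698 = (-5 + (1/2)*190 - 161/2) + 23698 = (-5 + 95 - 161/2) + 23698 = 19/2 + 23698 = 47415/2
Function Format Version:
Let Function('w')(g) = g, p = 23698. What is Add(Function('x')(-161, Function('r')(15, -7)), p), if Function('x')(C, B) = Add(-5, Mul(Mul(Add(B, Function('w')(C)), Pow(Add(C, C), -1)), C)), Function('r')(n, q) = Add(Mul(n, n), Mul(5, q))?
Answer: Rational(47415, 2) ≈ 23708.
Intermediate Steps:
Function('r')(n, q) = Add(Pow(n, 2), Mul(5, q))
Function('x')(C, B) = Add(-5, Mul(Rational(1, 2), B), Mul(Rational(1, 2), C)) (Function('x')(C, B) = Add(-5, Mul(Mul(Add(B, C), Pow(Add(C, C), -1)), C)) = Add(-5, Mul(Mul(Add(B, C), Pow(Mul(2, C), -1)), C)) = Add(-5, Mul(Mul(Add(B, C), Mul(Rational(1, 2), Pow(C, -1))), C)) = Add(-5, Mul(Mul(Rational(1, 2), Pow(C, -1), Add(B, C)), C)) = Add(-5, Add(Mul(Rational(1, 2), B), Mul(Rational(1, 2), C))) = Add(-5, Mul(Rational(1, 2), B), Mul(Rational(1, 2), C)))
Add(Function('x')(-161, Function('r')(15, -7)), p) = Add(Add(-5, Mul(Rational(1, 2), Add(Pow(15, 2), Mul(5, -7))), Mul(Rational(1, 2), -161)), 23698) = Add(Add(-5, Mul(Rational(1, 2), Add(225, -35)), Rational(-161, 2)), 23698) = Add(Add(-5, Mul(Rational(1, 2), 190), Rational(-161, 2)), 23698) = Add(Add(-5, 95, Rational(-161, 2)), 23698) = Add(Rational(19, 2), 23698) = Rational(47415, 2)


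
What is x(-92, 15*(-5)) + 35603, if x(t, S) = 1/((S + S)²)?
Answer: 801067501/22500 ≈ 35603.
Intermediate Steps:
x(t, S) = 1/(4*S²) (x(t, S) = 1/((2*S)²) = 1/(4*S²))
x(-92, 15*(-5)) + 35603 = 1/(4*(15*(-5))²) + 35603 = (¼)/(-75)² + 35603 = (¼)*(1/5625) + 35603 = 1/22500 + 35603 = 801067501/22500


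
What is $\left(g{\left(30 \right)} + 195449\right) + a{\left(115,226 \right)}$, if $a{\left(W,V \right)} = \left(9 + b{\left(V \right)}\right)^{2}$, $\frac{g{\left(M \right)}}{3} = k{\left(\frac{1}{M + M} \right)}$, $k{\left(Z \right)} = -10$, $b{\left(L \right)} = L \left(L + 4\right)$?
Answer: $2703051540$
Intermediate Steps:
$b{\left(L \right)} = L \left(4 + L\right)$
$g{\left(M \right)} = -30$ ($g{\left(M \right)} = 3 \left(-10\right) = -30$)
$a{\left(W,V \right)} = \left(9 + V \left(4 + V\right)\right)^{2}$
$\left(g{\left(30 \right)} + 195449\right) + a{\left(115,226 \right)} = \left(-30 + 195449\right) + \left(9 + 226 \left(4 + 226\right)\right)^{2} = 195419 + \left(9 + 226 \cdot 230\right)^{2} = 195419 + \left(9 + 51980\right)^{2} = 195419 + 51989^{2} = 195419 + 2702856121 = 2703051540$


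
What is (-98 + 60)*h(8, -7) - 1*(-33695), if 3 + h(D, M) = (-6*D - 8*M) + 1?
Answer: 33467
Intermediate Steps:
h(D, M) = -2 - 8*M - 6*D (h(D, M) = -3 + ((-6*D - 8*M) + 1) = -3 + ((-8*M - 6*D) + 1) = -3 + (1 - 8*M - 6*D) = -2 - 8*M - 6*D)
(-98 + 60)*h(8, -7) - 1*(-33695) = (-98 + 60)*(-2 - 8*(-7) - 6*8) - 1*(-33695) = -38*(-2 + 56 - 48) + 33695 = -38*6 + 33695 = -228 + 33695 = 33467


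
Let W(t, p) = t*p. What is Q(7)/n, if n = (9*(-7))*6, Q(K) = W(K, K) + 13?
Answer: -31/189 ≈ -0.16402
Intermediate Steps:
W(t, p) = p*t
Q(K) = 13 + K² (Q(K) = K*K + 13 = K² + 13 = 13 + K²)
n = -378 (n = -63*6 = -378)
Q(7)/n = (13 + 7²)/(-378) = (13 + 49)*(-1/378) = 62*(-1/378) = -31/189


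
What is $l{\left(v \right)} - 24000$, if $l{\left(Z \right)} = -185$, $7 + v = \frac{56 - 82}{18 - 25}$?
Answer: $-24185$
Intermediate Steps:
$v = - \frac{23}{7}$ ($v = -7 + \frac{56 - 82}{18 - 25} = -7 - \frac{26}{-7} = -7 - - \frac{26}{7} = -7 + \frac{26}{7} = - \frac{23}{7} \approx -3.2857$)
$l{\left(v \right)} - 24000 = -185 - 24000 = -24185$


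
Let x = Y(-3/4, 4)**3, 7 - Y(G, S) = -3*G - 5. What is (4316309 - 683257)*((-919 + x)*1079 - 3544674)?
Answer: -205554811504937/16 ≈ -1.2847e+13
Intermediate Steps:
Y(G, S) = 12 + 3*G (Y(G, S) = 7 - (-3*G - 5) = 7 - (-5 - 3*G) = 7 + (5 + 3*G) = 12 + 3*G)
x = 59319/64 (x = (12 + 3*(-3/4))**3 = (12 - 9/4)**3 = (39/4)**3 = 59319/64 ≈ 926.86)
(4316309 - 683257)*((-919 + x)*1079 - 3544674) = (4316309 - 683257)*((-919 + 59319/64)*1079 - 3544674) = 3633052*((503/64)*1079 - 3544674) = 3633052*(542737/64 - 3544674) = 3633052*(-226316399/64) = -205554811504937/16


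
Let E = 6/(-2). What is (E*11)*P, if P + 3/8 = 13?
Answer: -3333/8 ≈ -416.63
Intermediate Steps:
P = 101/8 (P = -3/8 + 13 = 101/8 ≈ 12.625)
E = -3 (E = 6*(-½) = -3)
(E*11)*P = -3*11*(101/8) = -33*101/8 = -3333/8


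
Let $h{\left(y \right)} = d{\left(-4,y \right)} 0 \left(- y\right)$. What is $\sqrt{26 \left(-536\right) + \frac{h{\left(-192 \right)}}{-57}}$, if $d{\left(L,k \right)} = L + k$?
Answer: $4 i \sqrt{871} \approx 118.05 i$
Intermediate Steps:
$h{\left(y \right)} = 0$ ($h{\left(y \right)} = \left(-4 + y\right) 0 \left(- y\right) = 0 \left(- y\right) = 0$)
$\sqrt{26 \left(-536\right) + \frac{h{\left(-192 \right)}}{-57}} = \sqrt{26 \left(-536\right) + \frac{0}{-57}} = \sqrt{-13936 + 0 \left(- \frac{1}{57}\right)} = \sqrt{-13936 + 0} = \sqrt{-13936} = 4 i \sqrt{871}$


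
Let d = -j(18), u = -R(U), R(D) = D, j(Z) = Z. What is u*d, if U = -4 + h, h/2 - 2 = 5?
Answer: 180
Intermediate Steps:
h = 14 (h = 4 + 2*5 = 4 + 10 = 14)
U = 10 (U = -4 + 14 = 10)
u = -10 (u = -1*10 = -10)
d = -18 (d = -1*18 = -18)
u*d = -10*(-18) = 180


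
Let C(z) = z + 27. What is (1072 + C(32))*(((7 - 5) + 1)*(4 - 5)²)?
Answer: 3393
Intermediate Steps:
C(z) = 27 + z
(1072 + C(32))*(((7 - 5) + 1)*(4 - 5)²) = (1072 + (27 + 32))*(((7 - 5) + 1)*(4 - 5)²) = (1072 + 59)*((2 + 1)*(-1)²) = 1131*(3*1) = 1131*3 = 3393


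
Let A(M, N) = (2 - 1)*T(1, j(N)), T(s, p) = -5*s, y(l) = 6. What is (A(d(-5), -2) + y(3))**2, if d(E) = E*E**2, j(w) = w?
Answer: 1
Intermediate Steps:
d(E) = E**3
A(M, N) = -5 (A(M, N) = (2 - 1)*(-5*1) = 1*(-5) = -5)
(A(d(-5), -2) + y(3))**2 = (-5 + 6)**2 = 1**2 = 1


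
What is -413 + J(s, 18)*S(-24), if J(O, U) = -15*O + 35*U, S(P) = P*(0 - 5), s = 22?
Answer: 35587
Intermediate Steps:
S(P) = -5*P (S(P) = P*(-5) = -5*P)
-413 + J(s, 18)*S(-24) = -413 + (-15*22 + 35*18)*(-5*(-24)) = -413 + (-330 + 630)*120 = -413 + 300*120 = -413 + 36000 = 35587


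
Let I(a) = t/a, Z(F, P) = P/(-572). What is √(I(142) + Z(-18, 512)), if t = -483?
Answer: I*√1771596970/20306 ≈ 2.0728*I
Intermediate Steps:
Z(F, P) = -P/572 (Z(F, P) = P*(-1/572) = -P/572)
I(a) = -483/a
√(I(142) + Z(-18, 512)) = √(-483/142 - 1/572*512) = √(-483*1/142 - 128/143) = √(-483/142 - 128/143) = √(-87245/20306) = I*√1771596970/20306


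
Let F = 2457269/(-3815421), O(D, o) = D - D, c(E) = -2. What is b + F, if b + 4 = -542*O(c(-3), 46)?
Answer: -17718953/3815421 ≈ -4.6440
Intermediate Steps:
O(D, o) = 0
b = -4 (b = -4 - 542*0 = -4 + 0 = -4)
F = -2457269/3815421 (F = 2457269*(-1/3815421) = -2457269/3815421 ≈ -0.64404)
b + F = -4 - 2457269/3815421 = -17718953/3815421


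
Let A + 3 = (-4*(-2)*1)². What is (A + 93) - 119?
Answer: 35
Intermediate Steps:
A = 61 (A = -3 + (-4*(-2)*1)² = -3 + (8*1)² = -3 + 8² = -3 + 64 = 61)
(A + 93) - 119 = (61 + 93) - 119 = 154 - 119 = 35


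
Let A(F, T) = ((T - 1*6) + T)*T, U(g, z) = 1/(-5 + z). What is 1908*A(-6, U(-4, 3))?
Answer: 6678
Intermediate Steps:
A(F, T) = T*(-6 + 2*T) (A(F, T) = ((T - 6) + T)*T = ((-6 + T) + T)*T = (-6 + 2*T)*T = T*(-6 + 2*T))
1908*A(-6, U(-4, 3)) = 1908*(2*(-3 + 1/(-5 + 3))/(-5 + 3)) = 1908*(2*(-3 + 1/(-2))/(-2)) = 1908*(2*(-½)*(-3 - ½)) = 1908*(2*(-½)*(-7/2)) = 1908*(7/2) = 6678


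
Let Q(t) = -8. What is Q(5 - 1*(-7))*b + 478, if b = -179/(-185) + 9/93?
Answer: 2692498/5735 ≈ 469.49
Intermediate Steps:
b = 6104/5735 (b = -179*(-1/185) + 9*(1/93) = 179/185 + 3/31 = 6104/5735 ≈ 1.0643)
Q(5 - 1*(-7))*b + 478 = -8*6104/5735 + 478 = -48832/5735 + 478 = 2692498/5735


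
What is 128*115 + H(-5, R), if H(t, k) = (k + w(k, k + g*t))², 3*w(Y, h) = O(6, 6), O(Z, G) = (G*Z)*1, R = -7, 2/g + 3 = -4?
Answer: 14745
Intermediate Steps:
g = -2/7 (g = 2/(-3 - 4) = 2/(-7) = 2*(-⅐) = -2/7 ≈ -0.28571)
O(Z, G) = G*Z
w(Y, h) = 12 (w(Y, h) = (6*6)/3 = (⅓)*36 = 12)
H(t, k) = (12 + k)² (H(t, k) = (k + 12)² = (12 + k)²)
128*115 + H(-5, R) = 128*115 + (12 - 7)² = 14720 + 5² = 14720 + 25 = 14745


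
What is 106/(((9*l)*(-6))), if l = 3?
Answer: -53/81 ≈ -0.65432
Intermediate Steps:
106/(((9*l)*(-6))) = 106/(((9*3)*(-6))) = 106/((27*(-6))) = 106/(-162) = 106*(-1/162) = -53/81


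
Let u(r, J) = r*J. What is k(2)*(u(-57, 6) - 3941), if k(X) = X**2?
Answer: -17132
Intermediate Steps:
u(r, J) = J*r
k(2)*(u(-57, 6) - 3941) = 2**2*(6*(-57) - 3941) = 4*(-342 - 3941) = 4*(-4283) = -17132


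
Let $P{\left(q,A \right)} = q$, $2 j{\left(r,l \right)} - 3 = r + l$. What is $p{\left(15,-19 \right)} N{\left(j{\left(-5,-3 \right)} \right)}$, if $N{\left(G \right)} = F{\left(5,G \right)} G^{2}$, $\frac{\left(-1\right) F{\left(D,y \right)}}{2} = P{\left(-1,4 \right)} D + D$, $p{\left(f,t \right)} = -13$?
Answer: $0$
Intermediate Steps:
$j{\left(r,l \right)} = \frac{3}{2} + \frac{l}{2} + \frac{r}{2}$ ($j{\left(r,l \right)} = \frac{3}{2} + \frac{r + l}{2} = \frac{3}{2} + \frac{l + r}{2} = \frac{3}{2} + \left(\frac{l}{2} + \frac{r}{2}\right) = \frac{3}{2} + \frac{l}{2} + \frac{r}{2}$)
$F{\left(D,y \right)} = 0$ ($F{\left(D,y \right)} = - 2 \left(- D + D\right) = \left(-2\right) 0 = 0$)
$N{\left(G \right)} = 0$ ($N{\left(G \right)} = 0 G^{2} = 0$)
$p{\left(15,-19 \right)} N{\left(j{\left(-5,-3 \right)} \right)} = \left(-13\right) 0 = 0$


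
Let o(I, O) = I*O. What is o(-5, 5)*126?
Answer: -3150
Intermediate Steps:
o(-5, 5)*126 = -5*5*126 = -25*126 = -3150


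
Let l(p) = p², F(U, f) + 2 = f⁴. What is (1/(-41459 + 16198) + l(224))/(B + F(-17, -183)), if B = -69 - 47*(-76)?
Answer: 422498645/9443543796114 ≈ 4.4739e-5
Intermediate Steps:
F(U, f) = -2 + f⁴
B = 3503 (B = -69 + 3572 = 3503)
(1/(-41459 + 16198) + l(224))/(B + F(-17, -183)) = (1/(-41459 + 16198) + 224²)/(3503 + (-2 + (-183)⁴)) = (1/(-25261) + 50176)/(3503 + (-2 + 1121513121)) = (-1/25261 + 50176)/(3503 + 1121513119) = (1267495935/25261)/1121516622 = (1267495935/25261)*(1/1121516622) = 422498645/9443543796114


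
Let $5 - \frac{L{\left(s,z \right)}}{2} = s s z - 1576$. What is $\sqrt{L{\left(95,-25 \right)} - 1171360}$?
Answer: $2 i \sqrt{179237} \approx 846.73 i$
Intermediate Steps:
$L{\left(s,z \right)} = 3162 - 2 z s^{2}$ ($L{\left(s,z \right)} = 10 - 2 \left(s s z - 1576\right) = 10 - 2 \left(s^{2} z - 1576\right) = 10 - 2 \left(z s^{2} - 1576\right) = 10 - 2 \left(-1576 + z s^{2}\right) = 10 - \left(-3152 + 2 z s^{2}\right) = 3162 - 2 z s^{2}$)
$\sqrt{L{\left(95,-25 \right)} - 1171360} = \sqrt{\left(3162 - - 50 \cdot 95^{2}\right) - 1171360} = \sqrt{\left(3162 - \left(-50\right) 9025\right) - 1171360} = \sqrt{\left(3162 + 451250\right) - 1171360} = \sqrt{454412 - 1171360} = \sqrt{-716948} = 2 i \sqrt{179237}$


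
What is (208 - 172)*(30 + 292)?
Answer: 11592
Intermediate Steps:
(208 - 172)*(30 + 292) = 36*322 = 11592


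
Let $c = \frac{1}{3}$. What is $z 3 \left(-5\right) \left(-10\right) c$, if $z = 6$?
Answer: $300$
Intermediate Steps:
$c = \frac{1}{3} \approx 0.33333$
$z 3 \left(-5\right) \left(-10\right) c = 6 \cdot 3 \left(-5\right) \left(-10\right) \frac{1}{3} = 6 \left(-15\right) \left(-10\right) \frac{1}{3} = \left(-90\right) \left(-10\right) \frac{1}{3} = 900 \cdot \frac{1}{3} = 300$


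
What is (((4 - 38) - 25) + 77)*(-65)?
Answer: -1170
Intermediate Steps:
(((4 - 38) - 25) + 77)*(-65) = ((-34 - 25) + 77)*(-65) = (-59 + 77)*(-65) = 18*(-65) = -1170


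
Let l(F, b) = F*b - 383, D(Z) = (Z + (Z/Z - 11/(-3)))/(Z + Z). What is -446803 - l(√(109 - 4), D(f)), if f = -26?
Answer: -446420 - 16*√105/39 ≈ -4.4642e+5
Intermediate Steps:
D(Z) = (14/3 + Z)/(2*Z) (D(Z) = (Z + (1 - 11*(-⅓)))/((2*Z)) = (Z + (1 + 11/3))*(1/(2*Z)) = (Z + 14/3)*(1/(2*Z)) = (14/3 + Z)*(1/(2*Z)) = (14/3 + Z)/(2*Z))
l(F, b) = -383 + F*b
-446803 - l(√(109 - 4), D(f)) = -446803 - (-383 + √(109 - 4)*((⅙)*(14 + 3*(-26))/(-26))) = -446803 - (-383 + √105*((⅙)*(-1/26)*(14 - 78))) = -446803 - (-383 + √105*((⅙)*(-1/26)*(-64))) = -446803 - (-383 + √105*(16/39)) = -446803 - (-383 + 16*√105/39) = -446803 + (383 - 16*√105/39) = -446420 - 16*√105/39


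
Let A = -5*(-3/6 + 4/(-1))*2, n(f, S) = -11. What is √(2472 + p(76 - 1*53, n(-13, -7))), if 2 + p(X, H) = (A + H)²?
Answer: 7*√74 ≈ 60.216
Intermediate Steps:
A = 45 (A = -5*(-3*⅙ + 4*(-1))*2 = -5*(-½ - 4)*2 = -5*(-9/2)*2 = (45/2)*2 = 45)
p(X, H) = -2 + (45 + H)²
√(2472 + p(76 - 1*53, n(-13, -7))) = √(2472 + (-2 + (45 - 11)²)) = √(2472 + (-2 + 34²)) = √(2472 + (-2 + 1156)) = √(2472 + 1154) = √3626 = 7*√74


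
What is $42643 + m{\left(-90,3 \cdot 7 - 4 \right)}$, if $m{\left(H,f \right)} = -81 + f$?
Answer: $42579$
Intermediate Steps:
$42643 + m{\left(-90,3 \cdot 7 - 4 \right)} = 42643 + \left(-81 + \left(3 \cdot 7 - 4\right)\right) = 42643 + \left(-81 + \left(21 - 4\right)\right) = 42643 + \left(-81 + 17\right) = 42643 - 64 = 42579$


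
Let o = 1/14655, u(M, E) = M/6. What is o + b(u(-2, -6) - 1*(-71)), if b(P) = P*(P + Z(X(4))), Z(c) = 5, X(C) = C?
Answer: 235085743/43965 ≈ 5347.1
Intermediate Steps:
u(M, E) = M/6 (u(M, E) = M*(⅙) = M/6)
b(P) = P*(5 + P) (b(P) = P*(P + 5) = P*(5 + P))
o = 1/14655 ≈ 6.8236e-5
o + b(u(-2, -6) - 1*(-71)) = 1/14655 + ((⅙)*(-2) - 1*(-71))*(5 + ((⅙)*(-2) - 1*(-71))) = 1/14655 + (-⅓ + 71)*(5 + (-⅓ + 71)) = 1/14655 + 212*(5 + 212/3)/3 = 1/14655 + (212/3)*(227/3) = 1/14655 + 48124/9 = 235085743/43965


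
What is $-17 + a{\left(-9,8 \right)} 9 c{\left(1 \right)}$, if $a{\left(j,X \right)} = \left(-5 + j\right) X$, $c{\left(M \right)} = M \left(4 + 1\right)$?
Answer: $-5057$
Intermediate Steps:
$c{\left(M \right)} = 5 M$ ($c{\left(M \right)} = M 5 = 5 M$)
$a{\left(j,X \right)} = X \left(-5 + j\right)$
$-17 + a{\left(-9,8 \right)} 9 c{\left(1 \right)} = -17 + 8 \left(-5 - 9\right) 9 \cdot 5 \cdot 1 = -17 + 8 \left(-14\right) 9 \cdot 5 = -17 - 5040 = -5057$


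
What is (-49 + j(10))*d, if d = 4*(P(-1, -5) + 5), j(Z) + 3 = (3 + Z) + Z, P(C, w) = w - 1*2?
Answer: 232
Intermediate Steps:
P(C, w) = -2 + w (P(C, w) = w - 2 = -2 + w)
j(Z) = 2*Z (j(Z) = -3 + ((3 + Z) + Z) = -3 + (3 + 2*Z) = 2*Z)
d = -8 (d = 4*((-2 - 5) + 5) = 4*(-7 + 5) = 4*(-2) = -8)
(-49 + j(10))*d = (-49 + 2*10)*(-8) = (-49 + 20)*(-8) = -29*(-8) = 232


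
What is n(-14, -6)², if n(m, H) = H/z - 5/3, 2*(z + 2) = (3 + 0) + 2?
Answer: 1681/9 ≈ 186.78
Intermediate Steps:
z = ½ (z = -2 + ((3 + 0) + 2)/2 = -2 + (3 + 2)/2 = -2 + (½)*5 = -2 + 5/2 = ½ ≈ 0.50000)
n(m, H) = -5/3 + 2*H (n(m, H) = H/(½) - 5/3 = H*2 - 5*⅓ = 2*H - 5/3 = -5/3 + 2*H)
n(-14, -6)² = (-5/3 + 2*(-6))² = (-5/3 - 12)² = (-41/3)² = 1681/9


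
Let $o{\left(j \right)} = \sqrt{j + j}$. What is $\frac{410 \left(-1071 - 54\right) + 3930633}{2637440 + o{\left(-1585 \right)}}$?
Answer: $\frac{962175552}{731450027} - \frac{1156461 i \sqrt{3170}}{2318696585590} \approx 1.3154 - 2.8081 \cdot 10^{-5} i$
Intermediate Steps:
$o{\left(j \right)} = \sqrt{2} \sqrt{j}$ ($o{\left(j \right)} = \sqrt{2 j} = \sqrt{2} \sqrt{j}$)
$\frac{410 \left(-1071 - 54\right) + 3930633}{2637440 + o{\left(-1585 \right)}} = \frac{410 \left(-1071 - 54\right) + 3930633}{2637440 + \sqrt{2} \sqrt{-1585}} = \frac{410 \left(-1125\right) + 3930633}{2637440 + \sqrt{2} i \sqrt{1585}} = \frac{-461250 + 3930633}{2637440 + i \sqrt{3170}} = \frac{3469383}{2637440 + i \sqrt{3170}}$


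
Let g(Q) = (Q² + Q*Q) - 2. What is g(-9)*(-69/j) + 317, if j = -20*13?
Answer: 4673/13 ≈ 359.46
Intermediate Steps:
j = -260
g(Q) = -2 + 2*Q² (g(Q) = (Q² + Q²) - 2 = 2*Q² - 2 = -2 + 2*Q²)
g(-9)*(-69/j) + 317 = (-2 + 2*(-9)²)*(-69/(-260)) + 317 = (-2 + 2*81)*(-69*(-1/260)) + 317 = (-2 + 162)*(69/260) + 317 = 160*(69/260) + 317 = 552/13 + 317 = 4673/13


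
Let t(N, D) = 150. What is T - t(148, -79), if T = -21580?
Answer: -21730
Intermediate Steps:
T - t(148, -79) = -21580 - 1*150 = -21580 - 150 = -21730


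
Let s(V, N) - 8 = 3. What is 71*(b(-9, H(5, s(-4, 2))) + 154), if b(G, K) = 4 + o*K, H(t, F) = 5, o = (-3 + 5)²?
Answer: 12638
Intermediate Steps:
o = 4 (o = 2² = 4)
s(V, N) = 11 (s(V, N) = 8 + 3 = 11)
b(G, K) = 4 + 4*K
71*(b(-9, H(5, s(-4, 2))) + 154) = 71*((4 + 4*5) + 154) = 71*((4 + 20) + 154) = 71*(24 + 154) = 71*178 = 12638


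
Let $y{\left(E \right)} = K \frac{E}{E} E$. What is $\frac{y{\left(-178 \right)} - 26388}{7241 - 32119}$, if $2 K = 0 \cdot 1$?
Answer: $\frac{13194}{12439} \approx 1.0607$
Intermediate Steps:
$K = 0$ ($K = \frac{0 \cdot 1}{2} = \frac{1}{2} \cdot 0 = 0$)
$y{\left(E \right)} = 0$ ($y{\left(E \right)} = 0 \frac{E}{E} E = 0 \cdot 1 E = 0 E = 0$)
$\frac{y{\left(-178 \right)} - 26388}{7241 - 32119} = \frac{0 - 26388}{7241 - 32119} = - \frac{26388}{-24878} = \left(-26388\right) \left(- \frac{1}{24878}\right) = \frac{13194}{12439}$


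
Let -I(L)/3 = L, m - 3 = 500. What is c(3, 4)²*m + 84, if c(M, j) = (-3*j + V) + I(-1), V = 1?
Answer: 32276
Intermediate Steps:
m = 503 (m = 3 + 500 = 503)
I(L) = -3*L
c(M, j) = 4 - 3*j (c(M, j) = (-3*j + 1) - 3*(-1) = (1 - 3*j) + 3 = 4 - 3*j)
c(3, 4)²*m + 84 = (4 - 3*4)²*503 + 84 = (4 - 12)²*503 + 84 = (-8)²*503 + 84 = 64*503 + 84 = 32192 + 84 = 32276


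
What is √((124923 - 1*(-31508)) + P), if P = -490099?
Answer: 2*I*√83417 ≈ 577.64*I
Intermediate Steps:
√((124923 - 1*(-31508)) + P) = √((124923 - 1*(-31508)) - 490099) = √((124923 + 31508) - 490099) = √(156431 - 490099) = √(-333668) = 2*I*√83417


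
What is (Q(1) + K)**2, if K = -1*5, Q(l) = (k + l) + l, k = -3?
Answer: 36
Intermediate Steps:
Q(l) = -3 + 2*l (Q(l) = (-3 + l) + l = -3 + 2*l)
K = -5
(Q(1) + K)**2 = ((-3 + 2*1) - 5)**2 = ((-3 + 2) - 5)**2 = (-1 - 5)**2 = (-6)**2 = 36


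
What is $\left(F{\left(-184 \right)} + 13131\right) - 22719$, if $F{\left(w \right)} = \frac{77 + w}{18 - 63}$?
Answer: $- \frac{431353}{45} \approx -9585.6$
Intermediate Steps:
$F{\left(w \right)} = - \frac{77}{45} - \frac{w}{45}$ ($F{\left(w \right)} = \frac{77 + w}{-45} = \left(77 + w\right) \left(- \frac{1}{45}\right) = - \frac{77}{45} - \frac{w}{45}$)
$\left(F{\left(-184 \right)} + 13131\right) - 22719 = \left(\left(- \frac{77}{45} - - \frac{184}{45}\right) + 13131\right) - 22719 = \left(\left(- \frac{77}{45} + \frac{184}{45}\right) + 13131\right) - 22719 = \left(\frac{107}{45} + 13131\right) - 22719 = \frac{591002}{45} - 22719 = - \frac{431353}{45}$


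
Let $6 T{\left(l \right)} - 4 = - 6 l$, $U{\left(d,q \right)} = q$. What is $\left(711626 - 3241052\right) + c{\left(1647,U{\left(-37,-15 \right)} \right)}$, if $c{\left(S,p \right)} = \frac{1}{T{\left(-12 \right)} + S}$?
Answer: $- \frac{12594012051}{4979} \approx -2.5294 \cdot 10^{6}$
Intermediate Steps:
$T{\left(l \right)} = \frac{2}{3} - l$ ($T{\left(l \right)} = \frac{2}{3} + \frac{\left(-6\right) l}{6} = \frac{2}{3} - l$)
$c{\left(S,p \right)} = \frac{1}{\frac{38}{3} + S}$ ($c{\left(S,p \right)} = \frac{1}{\left(\frac{2}{3} - -12\right) + S} = \frac{1}{\left(\frac{2}{3} + 12\right) + S} = \frac{1}{\frac{38}{3} + S}$)
$\left(711626 - 3241052\right) + c{\left(1647,U{\left(-37,-15 \right)} \right)} = \left(711626 - 3241052\right) + \frac{3}{38 + 3 \cdot 1647} = -2529426 + \frac{3}{38 + 4941} = -2529426 + \frac{3}{4979} = - \frac{12594012051}{4979}$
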